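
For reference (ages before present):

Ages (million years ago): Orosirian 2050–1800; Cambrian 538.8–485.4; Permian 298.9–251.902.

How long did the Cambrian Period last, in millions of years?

538.8 − 485.4 = 53.4 million years.

53.4 million years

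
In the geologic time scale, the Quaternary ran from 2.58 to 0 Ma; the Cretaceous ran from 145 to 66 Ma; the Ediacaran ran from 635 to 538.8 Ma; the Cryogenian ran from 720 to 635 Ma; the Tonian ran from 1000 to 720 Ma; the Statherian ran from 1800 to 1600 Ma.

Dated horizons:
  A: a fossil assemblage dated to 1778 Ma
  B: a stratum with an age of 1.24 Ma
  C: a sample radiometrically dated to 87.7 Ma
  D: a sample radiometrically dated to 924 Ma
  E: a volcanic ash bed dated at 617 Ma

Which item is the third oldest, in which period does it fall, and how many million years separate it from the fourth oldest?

Sorted oldest-first by Ma: A (1778), D (924), E (617), C (87.7), B (1.24).
The third oldest is E at 617 Ma, which lies in 635–538.8 Ma: the Ediacaran.
The fourth oldest is C at 87.7 Ma; separation = |617 − 87.7| = 529.3 Myr.

E, in the Ediacaran; 529.3 million years to C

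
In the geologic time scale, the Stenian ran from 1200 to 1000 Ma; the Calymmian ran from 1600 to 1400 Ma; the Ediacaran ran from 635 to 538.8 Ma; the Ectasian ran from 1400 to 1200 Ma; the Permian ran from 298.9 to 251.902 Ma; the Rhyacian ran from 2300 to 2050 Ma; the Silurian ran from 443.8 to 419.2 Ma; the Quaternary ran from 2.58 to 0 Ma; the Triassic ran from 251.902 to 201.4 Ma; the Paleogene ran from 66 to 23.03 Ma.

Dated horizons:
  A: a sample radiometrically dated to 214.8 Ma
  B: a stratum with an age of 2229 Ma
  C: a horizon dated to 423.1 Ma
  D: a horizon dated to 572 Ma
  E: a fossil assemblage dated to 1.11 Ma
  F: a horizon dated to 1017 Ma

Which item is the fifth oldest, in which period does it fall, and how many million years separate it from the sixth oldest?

Sorted oldest-first by Ma: B (2229), F (1017), D (572), C (423.1), A (214.8), E (1.11).
The fifth oldest is A at 214.8 Ma, which lies in 251.902–201.4 Ma: the Triassic.
The sixth oldest is E at 1.11 Ma; separation = |214.8 − 1.11| = 213.69 Myr.

A, in the Triassic; 213.69 million years to E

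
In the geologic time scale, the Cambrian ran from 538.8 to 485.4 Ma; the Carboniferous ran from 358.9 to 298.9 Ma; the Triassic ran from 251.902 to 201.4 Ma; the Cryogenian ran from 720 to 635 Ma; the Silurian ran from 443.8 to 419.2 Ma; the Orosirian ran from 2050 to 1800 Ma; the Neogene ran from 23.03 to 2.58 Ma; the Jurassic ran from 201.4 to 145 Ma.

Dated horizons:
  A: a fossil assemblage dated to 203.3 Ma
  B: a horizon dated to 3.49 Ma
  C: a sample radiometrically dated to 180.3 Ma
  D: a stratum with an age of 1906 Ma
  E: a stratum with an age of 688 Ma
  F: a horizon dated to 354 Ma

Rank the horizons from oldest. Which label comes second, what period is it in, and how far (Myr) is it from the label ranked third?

E, in the Cryogenian; 334 million years to F

Sorted oldest-first by Ma: D (1906), E (688), F (354), A (203.3), C (180.3), B (3.49).
The second oldest is E at 688 Ma, which lies in 720–635 Ma: the Cryogenian.
The third oldest is F at 354 Ma; separation = |688 − 354| = 334 Myr.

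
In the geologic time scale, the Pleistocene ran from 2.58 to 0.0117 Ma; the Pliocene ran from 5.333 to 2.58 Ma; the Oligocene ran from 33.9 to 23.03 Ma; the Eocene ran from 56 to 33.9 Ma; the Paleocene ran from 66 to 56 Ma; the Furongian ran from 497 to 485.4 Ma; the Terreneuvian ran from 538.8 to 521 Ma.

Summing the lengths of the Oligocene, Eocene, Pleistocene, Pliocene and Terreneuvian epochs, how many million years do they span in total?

Duration is start − end for each: (33.9 − 23.03) + (56 − 33.9) + (2.58 − 0.0117) + (5.333 − 2.58) + (538.8 − 521).
That is 10.87 + 22.1 + 2.5683 + 2.753 + 17.8, which totals 56.0913 million years.

56.0913 million years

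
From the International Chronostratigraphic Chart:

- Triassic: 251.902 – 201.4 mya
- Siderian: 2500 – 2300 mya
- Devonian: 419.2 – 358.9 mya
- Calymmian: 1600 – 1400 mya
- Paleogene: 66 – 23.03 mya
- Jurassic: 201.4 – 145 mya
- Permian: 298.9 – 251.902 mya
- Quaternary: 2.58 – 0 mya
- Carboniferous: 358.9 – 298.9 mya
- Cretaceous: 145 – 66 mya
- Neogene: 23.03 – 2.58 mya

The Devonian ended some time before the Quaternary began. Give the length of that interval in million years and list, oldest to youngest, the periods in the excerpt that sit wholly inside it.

End of Devonian = 358.9 Ma; start of Quaternary = 2.58 Ma.
Gap = 358.9 − 2.58 = 356.32 Myr.
Periods wholly inside 358.9–2.58 Ma: Carboniferous (358.9–298.9), Permian (298.9–251.902), Triassic (251.902–201.4), Jurassic (201.4–145), Cretaceous (145–66), Paleogene (66–23.03), Neogene (23.03–2.58).

356.32 million years; Carboniferous, Permian, Triassic, Jurassic, Cretaceous, Paleogene, Neogene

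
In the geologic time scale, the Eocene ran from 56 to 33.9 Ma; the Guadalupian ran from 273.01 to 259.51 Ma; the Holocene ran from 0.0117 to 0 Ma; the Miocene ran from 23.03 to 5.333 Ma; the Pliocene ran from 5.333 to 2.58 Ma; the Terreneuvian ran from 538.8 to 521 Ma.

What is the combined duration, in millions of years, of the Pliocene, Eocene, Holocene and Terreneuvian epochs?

Each duration: Pliocene = 2.753; Eocene = 22.1; Holocene = 0.0117; Terreneuvian = 17.8.
Sum: 2.753 + 22.1 + 0.0117 + 17.8 = 42.6647 Myr.

42.6647 million years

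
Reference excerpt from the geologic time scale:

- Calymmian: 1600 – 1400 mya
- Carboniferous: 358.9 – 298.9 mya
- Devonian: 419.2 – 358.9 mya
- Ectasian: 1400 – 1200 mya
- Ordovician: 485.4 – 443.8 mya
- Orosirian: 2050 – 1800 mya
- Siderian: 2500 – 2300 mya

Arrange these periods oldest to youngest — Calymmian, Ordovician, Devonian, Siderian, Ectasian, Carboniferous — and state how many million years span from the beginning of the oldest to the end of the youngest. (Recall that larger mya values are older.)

Siderian, Calymmian, Ectasian, Ordovician, Devonian, Carboniferous; total span 2201.1 Myr

From the excerpt: Calymmian 1600–1400; Ordovician 485.4–443.8; Devonian 419.2–358.9; Siderian 2500–2300; Ectasian 1400–1200; Carboniferous 358.9–298.9 (Ma).
Larger Ma is earlier, so the oldest is Siderian and the youngest is Carboniferous; oldest to youngest: Siderian, Calymmian, Ectasian, Ordovician, Devonian, Carboniferous.
Oldest start 2500 minus youngest end 298.9 gives 2201.1 Myr overall.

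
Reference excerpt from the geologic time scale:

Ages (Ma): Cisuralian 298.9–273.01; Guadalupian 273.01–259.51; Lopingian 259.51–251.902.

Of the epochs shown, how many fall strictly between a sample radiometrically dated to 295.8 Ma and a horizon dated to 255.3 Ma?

295.8 Ma sits inside the Cisuralian (298.9–273.01) and 255.3 Ma inside the Lopingian (259.51–251.902); neither of those is wholly between the two dates.
The listed epochs lying completely between them are Guadalupian — 1 in all.

1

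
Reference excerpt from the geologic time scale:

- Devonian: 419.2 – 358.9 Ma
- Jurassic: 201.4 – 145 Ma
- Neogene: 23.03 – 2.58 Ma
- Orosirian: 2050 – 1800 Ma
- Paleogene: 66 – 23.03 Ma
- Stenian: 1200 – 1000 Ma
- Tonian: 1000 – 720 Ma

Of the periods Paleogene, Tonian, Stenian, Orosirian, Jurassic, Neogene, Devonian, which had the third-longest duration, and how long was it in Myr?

Durations: Paleogene 42.97; Tonian 280; Stenian 200; Orosirian 250; Jurassic 56.4; Neogene 20.45; Devonian 60.3 Myr.
Sorted longest-first: Tonian (280), Orosirian (250), Stenian (200), Devonian (60.3), Jurassic (56.4), Paleogene (42.97), Neogene (20.45).
The third longest is Stenian at 200 Myr.

Stenian, 200 million years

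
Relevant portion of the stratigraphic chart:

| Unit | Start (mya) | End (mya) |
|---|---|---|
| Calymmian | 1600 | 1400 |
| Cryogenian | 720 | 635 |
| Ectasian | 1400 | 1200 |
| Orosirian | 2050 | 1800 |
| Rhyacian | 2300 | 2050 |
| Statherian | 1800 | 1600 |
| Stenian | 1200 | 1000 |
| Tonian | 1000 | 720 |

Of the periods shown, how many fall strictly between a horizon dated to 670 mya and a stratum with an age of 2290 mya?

The older date is 2290 Ma and the younger is 670 Ma.
Periods with start < 2290 and end > 670 Ma: Orosirian (2050–1800), Statherian (1800–1600), Calymmian (1600–1400), Ectasian (1400–1200), Stenian (1200–1000), Tonian (1000–720).
That is 6 complete periods.

6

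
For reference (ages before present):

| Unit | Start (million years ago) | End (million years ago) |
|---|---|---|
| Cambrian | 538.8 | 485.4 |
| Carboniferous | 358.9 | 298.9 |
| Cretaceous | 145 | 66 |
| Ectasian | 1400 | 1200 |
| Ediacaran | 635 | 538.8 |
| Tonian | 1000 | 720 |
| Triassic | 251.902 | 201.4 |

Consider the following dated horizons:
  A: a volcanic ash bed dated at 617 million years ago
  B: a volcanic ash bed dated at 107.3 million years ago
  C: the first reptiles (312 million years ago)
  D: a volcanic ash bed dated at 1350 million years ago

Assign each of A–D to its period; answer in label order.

A: 617 Ma lies in 635–538.8 Ma, so Ediacaran.
B: 107.3 Ma lies in 145–66 Ma, so Cretaceous.
C: 312 Ma lies in 358.9–298.9 Ma, so Carboniferous.
D: 1350 Ma lies in 1400–1200 Ma, so Ectasian.

A — Ediacaran; B — Cretaceous; C — Carboniferous; D — Ectasian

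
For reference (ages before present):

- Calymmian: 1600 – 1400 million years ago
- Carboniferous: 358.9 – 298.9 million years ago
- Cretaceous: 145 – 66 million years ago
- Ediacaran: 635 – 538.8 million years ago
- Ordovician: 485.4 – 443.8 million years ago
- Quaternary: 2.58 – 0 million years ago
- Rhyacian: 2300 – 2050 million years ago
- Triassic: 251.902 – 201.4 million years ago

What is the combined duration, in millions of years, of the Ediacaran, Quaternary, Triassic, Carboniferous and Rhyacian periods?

Each duration: Ediacaran = 96.2; Quaternary = 2.58; Triassic = 50.502; Carboniferous = 60; Rhyacian = 250.
Sum: 96.2 + 2.58 + 50.502 + 60 + 250 = 459.282 Myr.

459.282 million years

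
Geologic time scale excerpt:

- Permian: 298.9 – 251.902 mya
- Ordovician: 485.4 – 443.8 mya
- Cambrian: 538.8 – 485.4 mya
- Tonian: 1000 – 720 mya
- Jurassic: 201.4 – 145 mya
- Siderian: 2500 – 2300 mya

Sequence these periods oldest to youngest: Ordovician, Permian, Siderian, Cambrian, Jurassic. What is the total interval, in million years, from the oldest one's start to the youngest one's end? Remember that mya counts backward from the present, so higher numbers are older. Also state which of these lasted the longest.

Start ages (Ma): Siderian 2500, Cambrian 538.8, Ordovician 485.4, Permian 298.9, Jurassic 201.4.
Ordered oldest to youngest: Siderian, Cambrian, Ordovician, Permian, Jurassic.
Span = 2500 − 145 = 2355 Myr.
Durations: Permian 46.998, Ordovician 41.6, Siderian 200, Cambrian 53.4, Jurassic 56.4 → longest is Siderian (200 Myr).

Siderian, Cambrian, Ordovician, Permian, Jurassic; total span 2355 Myr; longest is Siderian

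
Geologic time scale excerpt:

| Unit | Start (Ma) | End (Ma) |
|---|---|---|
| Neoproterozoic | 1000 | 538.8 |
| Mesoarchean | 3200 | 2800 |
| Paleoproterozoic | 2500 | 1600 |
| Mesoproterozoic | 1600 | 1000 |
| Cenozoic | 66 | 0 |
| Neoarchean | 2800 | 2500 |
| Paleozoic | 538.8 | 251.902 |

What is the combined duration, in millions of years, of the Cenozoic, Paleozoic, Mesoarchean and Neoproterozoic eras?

Duration is start − end for each: (66 − 0) + (538.8 − 251.902) + (3200 − 2800) + (1000 − 538.8).
That is 66 + 286.898 + 400 + 461.2, which totals 1214.098 million years.

1214.098 million years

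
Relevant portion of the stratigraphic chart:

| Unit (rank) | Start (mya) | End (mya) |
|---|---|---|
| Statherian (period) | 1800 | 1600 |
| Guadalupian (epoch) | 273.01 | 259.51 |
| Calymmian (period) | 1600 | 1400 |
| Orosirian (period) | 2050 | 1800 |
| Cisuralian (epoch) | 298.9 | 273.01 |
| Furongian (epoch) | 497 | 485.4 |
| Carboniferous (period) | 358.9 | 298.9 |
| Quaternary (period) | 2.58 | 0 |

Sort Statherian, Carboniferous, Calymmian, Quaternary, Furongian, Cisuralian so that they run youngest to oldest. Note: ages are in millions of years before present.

The oldest of these is Statherian (starts 1800 Ma) and the youngest is Quaternary (ends 0 Ma).
In between, by decreasing start age: Calymmian (1600), Furongian (497), Carboniferous (358.9), Cisuralian (298.9).
Listing youngest first means reversing that sequence.

Quaternary → Cisuralian → Carboniferous → Furongian → Calymmian → Statherian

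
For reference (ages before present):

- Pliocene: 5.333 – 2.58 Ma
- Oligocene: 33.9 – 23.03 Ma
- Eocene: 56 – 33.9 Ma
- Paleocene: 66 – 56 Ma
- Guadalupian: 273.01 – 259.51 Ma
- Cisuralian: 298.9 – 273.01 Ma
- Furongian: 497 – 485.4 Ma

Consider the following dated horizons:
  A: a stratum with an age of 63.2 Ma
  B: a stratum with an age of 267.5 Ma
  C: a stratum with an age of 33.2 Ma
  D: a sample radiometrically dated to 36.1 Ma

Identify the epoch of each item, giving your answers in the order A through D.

A — Paleocene; B — Guadalupian; C — Oligocene; D — Eocene

Match each age against the start–end ranges in the excerpt: A = 63.2 Ma → Paleocene (66–56); B = 267.5 Ma → Guadalupian (273.01–259.51); C = 33.2 Ma → Oligocene (33.9–23.03); D = 36.1 Ma → Eocene (56–33.9).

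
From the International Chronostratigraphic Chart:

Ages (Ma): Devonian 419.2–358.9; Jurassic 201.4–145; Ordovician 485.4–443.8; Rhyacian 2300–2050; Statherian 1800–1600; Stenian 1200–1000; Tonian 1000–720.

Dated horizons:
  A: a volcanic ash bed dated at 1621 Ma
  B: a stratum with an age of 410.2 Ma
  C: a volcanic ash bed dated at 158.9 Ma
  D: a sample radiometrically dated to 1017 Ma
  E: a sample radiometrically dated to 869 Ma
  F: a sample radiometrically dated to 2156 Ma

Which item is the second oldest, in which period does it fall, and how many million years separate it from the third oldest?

A, in the Statherian; 604 million years to D

Sorted oldest-first by Ma: F (2156), A (1621), D (1017), E (869), B (410.2), C (158.9).
The second oldest is A at 1621 Ma, which lies in 1800–1600 Ma: the Statherian.
The third oldest is D at 1017 Ma; separation = |1621 − 1017| = 604 Myr.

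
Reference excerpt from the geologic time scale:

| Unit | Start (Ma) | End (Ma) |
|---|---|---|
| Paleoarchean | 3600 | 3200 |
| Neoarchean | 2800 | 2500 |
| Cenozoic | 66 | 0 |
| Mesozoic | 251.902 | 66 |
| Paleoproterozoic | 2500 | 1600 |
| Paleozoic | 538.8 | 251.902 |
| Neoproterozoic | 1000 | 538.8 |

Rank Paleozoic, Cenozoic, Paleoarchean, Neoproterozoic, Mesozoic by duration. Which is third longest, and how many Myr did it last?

Paleozoic, 286.898 million years

Durations: Paleozoic 286.898; Cenozoic 66; Paleoarchean 400; Neoproterozoic 461.2; Mesozoic 185.902 Myr.
Sorted longest-first: Neoproterozoic (461.2), Paleoarchean (400), Paleozoic (286.898), Mesozoic (185.902), Cenozoic (66).
The third longest is Paleozoic at 286.898 Myr.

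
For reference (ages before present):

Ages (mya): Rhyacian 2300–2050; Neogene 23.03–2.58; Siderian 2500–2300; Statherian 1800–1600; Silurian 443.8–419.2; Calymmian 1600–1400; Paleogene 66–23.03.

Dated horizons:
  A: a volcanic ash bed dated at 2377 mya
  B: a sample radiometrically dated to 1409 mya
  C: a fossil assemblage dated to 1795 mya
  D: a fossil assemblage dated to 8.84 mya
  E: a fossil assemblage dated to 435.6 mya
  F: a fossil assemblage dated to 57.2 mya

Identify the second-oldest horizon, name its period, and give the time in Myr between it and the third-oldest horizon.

C, in the Statherian; 386 million years to B

Larger Ma means older, so oldest first: A 2377 > C 1795 > B 1409 > E 435.6 > F 57.2 > D 8.84.
Counting 2 along gives C (1795 Ma); the excerpt puts that inside the Statherian, 1800–1600 Ma.
Next in line is B (1409 Ma), and 1795 − 1409 = 386 Myr.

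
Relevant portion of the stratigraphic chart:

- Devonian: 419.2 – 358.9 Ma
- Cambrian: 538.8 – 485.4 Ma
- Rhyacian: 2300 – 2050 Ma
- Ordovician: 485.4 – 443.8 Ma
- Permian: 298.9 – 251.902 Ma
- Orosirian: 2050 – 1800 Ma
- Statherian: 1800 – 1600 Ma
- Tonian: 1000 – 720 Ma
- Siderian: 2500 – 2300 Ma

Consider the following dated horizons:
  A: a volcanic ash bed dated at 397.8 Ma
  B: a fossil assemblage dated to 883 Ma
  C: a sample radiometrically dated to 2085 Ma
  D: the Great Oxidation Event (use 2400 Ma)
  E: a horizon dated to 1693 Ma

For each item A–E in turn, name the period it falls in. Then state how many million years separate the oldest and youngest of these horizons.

Match each age against the start–end ranges in the excerpt: A = 397.8 Ma → Devonian (419.2–358.9); B = 883 Ma → Tonian (1000–720); C = 2085 Ma → Rhyacian (2300–2050); D = 2400 Ma → Siderian (2500–2300); E = 1693 Ma → Statherian (1800–1600).
The largest age is 2400 Ma and the smallest is 397.8 Ma; their difference is 2002.2 Myr.

A — Devonian; B — Tonian; C — Rhyacian; D — Siderian; E — Statherian; span 2002.2 million years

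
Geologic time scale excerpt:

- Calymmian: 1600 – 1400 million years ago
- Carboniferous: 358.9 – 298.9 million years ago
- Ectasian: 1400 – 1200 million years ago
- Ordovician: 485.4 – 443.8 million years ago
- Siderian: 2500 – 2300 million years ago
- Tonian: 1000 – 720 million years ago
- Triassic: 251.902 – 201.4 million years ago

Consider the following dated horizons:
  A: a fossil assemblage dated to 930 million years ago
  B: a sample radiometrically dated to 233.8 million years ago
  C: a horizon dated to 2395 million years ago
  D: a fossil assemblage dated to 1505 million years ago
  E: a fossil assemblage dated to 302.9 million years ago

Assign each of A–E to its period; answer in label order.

A — Tonian; B — Triassic; C — Siderian; D — Calymmian; E — Carboniferous

Match each age against the start–end ranges in the excerpt: A = 930 Ma → Tonian (1000–720); B = 233.8 Ma → Triassic (251.902–201.4); C = 2395 Ma → Siderian (2500–2300); D = 1505 Ma → Calymmian (1600–1400); E = 302.9 Ma → Carboniferous (358.9–298.9).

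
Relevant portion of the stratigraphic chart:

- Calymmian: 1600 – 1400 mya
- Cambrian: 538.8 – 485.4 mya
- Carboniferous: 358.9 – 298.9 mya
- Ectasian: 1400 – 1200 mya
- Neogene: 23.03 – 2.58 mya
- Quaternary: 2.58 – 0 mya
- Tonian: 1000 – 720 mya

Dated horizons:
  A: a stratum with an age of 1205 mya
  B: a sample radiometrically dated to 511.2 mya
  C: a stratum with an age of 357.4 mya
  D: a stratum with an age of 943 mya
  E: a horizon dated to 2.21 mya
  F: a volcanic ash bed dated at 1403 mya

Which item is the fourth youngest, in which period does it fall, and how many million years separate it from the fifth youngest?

Smaller Ma means younger, so youngest first: E 2.21 < C 357.4 < B 511.2 < D 943 < A 1205 < F 1403.
Counting 4 along gives D (943 Ma); the excerpt puts that inside the Tonian, 1000–720 Ma.
Next in line is A (1205 Ma), and 1205 − 943 = 262 Myr.

D, in the Tonian; 262 million years to A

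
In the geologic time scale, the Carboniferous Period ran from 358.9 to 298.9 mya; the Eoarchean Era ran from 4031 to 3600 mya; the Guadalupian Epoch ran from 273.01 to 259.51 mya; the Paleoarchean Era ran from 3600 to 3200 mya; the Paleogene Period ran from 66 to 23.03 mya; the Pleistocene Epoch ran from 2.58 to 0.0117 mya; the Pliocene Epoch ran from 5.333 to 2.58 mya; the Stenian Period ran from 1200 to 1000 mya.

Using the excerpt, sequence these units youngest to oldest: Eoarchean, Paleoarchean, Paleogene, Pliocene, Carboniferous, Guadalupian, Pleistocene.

Pleistocene, then Pliocene, then Paleogene, then Guadalupian, then Carboniferous, then Paleoarchean, then Eoarchean

The oldest of these is Eoarchean (starts 4031 Ma) and the youngest is Pleistocene (ends 0.0117 Ma).
In between, by decreasing start age: Paleoarchean (3600), Carboniferous (358.9), Guadalupian (273.01), Paleogene (66), Pliocene (5.333).
Listing youngest first means reversing that sequence.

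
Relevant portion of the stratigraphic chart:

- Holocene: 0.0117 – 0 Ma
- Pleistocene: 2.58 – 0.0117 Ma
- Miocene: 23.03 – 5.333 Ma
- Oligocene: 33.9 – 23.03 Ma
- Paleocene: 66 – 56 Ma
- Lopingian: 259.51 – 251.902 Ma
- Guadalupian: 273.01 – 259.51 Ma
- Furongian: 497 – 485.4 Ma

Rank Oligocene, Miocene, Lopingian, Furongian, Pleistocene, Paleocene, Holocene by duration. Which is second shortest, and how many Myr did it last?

Pleistocene, 2.5683 million years

Start − end for each: Oligocene 33.9 − 23.03 = 10.87; Miocene 23.03 − 5.333 = 17.697; Lopingian 259.51 − 251.902 = 7.608; Furongian 497 − 485.4 = 11.6; Pleistocene 2.58 − 0.0117 = 2.5683; Paleocene 66 − 56 = 10; Holocene 0.0117 − 0 = 0.0117.
Ranking these from shortest: Holocene < Pleistocene < Lopingian < Paleocene < Oligocene < Furongian < Miocene.
Position 2 in that ranking is Pleistocene, which lasted 2.5683 Myr.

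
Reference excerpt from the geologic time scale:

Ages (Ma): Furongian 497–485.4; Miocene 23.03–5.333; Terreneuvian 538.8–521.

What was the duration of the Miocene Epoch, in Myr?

23.03 − 5.333 = 17.697 million years.

17.697 million years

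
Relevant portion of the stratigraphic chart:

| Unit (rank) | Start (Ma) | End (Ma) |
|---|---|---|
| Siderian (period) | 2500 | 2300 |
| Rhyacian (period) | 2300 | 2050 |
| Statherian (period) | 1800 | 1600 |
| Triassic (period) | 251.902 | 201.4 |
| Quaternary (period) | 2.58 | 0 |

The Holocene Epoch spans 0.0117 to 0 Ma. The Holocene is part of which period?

Quaternary

The Holocene (0.0117–0 Ma) lies entirely within 2.58–0 Ma, the Quaternary Period.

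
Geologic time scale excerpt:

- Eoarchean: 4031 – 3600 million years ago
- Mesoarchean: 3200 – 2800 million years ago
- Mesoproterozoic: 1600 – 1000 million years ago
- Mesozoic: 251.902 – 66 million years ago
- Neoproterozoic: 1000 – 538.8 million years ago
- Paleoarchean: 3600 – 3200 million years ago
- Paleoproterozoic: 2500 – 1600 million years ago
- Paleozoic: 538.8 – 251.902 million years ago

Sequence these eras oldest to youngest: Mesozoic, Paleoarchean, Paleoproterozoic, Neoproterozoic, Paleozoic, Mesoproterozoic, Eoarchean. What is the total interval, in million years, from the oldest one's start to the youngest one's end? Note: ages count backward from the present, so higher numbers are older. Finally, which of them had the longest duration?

Eoarchean → Paleoarchean → Paleoproterozoic → Mesoproterozoic → Neoproterozoic → Paleozoic → Mesozoic; total span 3965 Myr; longest is Paleoproterozoic

From the excerpt: Mesozoic 251.902–66; Paleoarchean 3600–3200; Paleoproterozoic 2500–1600; Neoproterozoic 1000–538.8; Paleozoic 538.8–251.902; Mesoproterozoic 1600–1000; Eoarchean 4031–3600 (Ma).
Larger Ma is earlier, so the oldest is Eoarchean and the youngest is Mesozoic; oldest to youngest: Eoarchean, Paleoarchean, Paleoproterozoic, Mesoproterozoic, Neoproterozoic, Paleozoic, Mesozoic.
Oldest start 4031 minus youngest end 66 gives 3965 Myr overall.
Individual lengths (start − end): Mesozoic 185.902; Neoproterozoic 461.2; Eoarchean 431; Paleoarchean 400; Paleozoic 286.898; Paleoproterozoic 900; Mesoproterozoic 600. The largest is Paleoproterozoic at 900 Myr.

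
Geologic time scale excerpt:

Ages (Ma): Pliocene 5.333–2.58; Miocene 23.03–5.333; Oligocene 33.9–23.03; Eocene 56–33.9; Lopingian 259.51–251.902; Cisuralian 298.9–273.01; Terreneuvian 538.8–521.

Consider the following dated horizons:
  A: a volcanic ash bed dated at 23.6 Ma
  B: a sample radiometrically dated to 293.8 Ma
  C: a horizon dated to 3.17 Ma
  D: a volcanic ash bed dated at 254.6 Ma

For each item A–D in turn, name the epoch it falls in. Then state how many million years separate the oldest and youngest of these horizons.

A — Oligocene; B — Cisuralian; C — Pliocene; D — Lopingian; span 290.63 million years

Match each age against the start–end ranges in the excerpt: A = 23.6 Ma → Oligocene (33.9–23.03); B = 293.8 Ma → Cisuralian (298.9–273.01); C = 3.17 Ma → Pliocene (5.333–2.58); D = 254.6 Ma → Lopingian (259.51–251.902).
The largest age is 293.8 Ma and the smallest is 3.17 Ma; their difference is 290.63 Myr.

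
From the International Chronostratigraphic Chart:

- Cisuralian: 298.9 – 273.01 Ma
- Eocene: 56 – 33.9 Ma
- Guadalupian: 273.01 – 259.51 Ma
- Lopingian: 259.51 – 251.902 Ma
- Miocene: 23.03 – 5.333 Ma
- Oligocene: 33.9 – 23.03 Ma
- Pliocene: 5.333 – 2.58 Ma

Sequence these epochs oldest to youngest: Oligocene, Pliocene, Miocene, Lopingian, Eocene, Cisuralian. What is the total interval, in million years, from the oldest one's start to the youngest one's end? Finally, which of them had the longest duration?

Start ages (Ma): Cisuralian 298.9, Lopingian 259.51, Eocene 56, Oligocene 33.9, Miocene 23.03, Pliocene 5.333.
Ordered oldest to youngest: Cisuralian, Lopingian, Eocene, Oligocene, Miocene, Pliocene.
Span = 298.9 − 2.58 = 296.32 Myr.
Durations: Miocene 17.697, Eocene 22.1, Cisuralian 25.89, Pliocene 2.753, Oligocene 10.87, Lopingian 7.608 → longest is Cisuralian (25.89 Myr).

Cisuralian → Lopingian → Eocene → Oligocene → Miocene → Pliocene; total span 296.32 Myr; longest is Cisuralian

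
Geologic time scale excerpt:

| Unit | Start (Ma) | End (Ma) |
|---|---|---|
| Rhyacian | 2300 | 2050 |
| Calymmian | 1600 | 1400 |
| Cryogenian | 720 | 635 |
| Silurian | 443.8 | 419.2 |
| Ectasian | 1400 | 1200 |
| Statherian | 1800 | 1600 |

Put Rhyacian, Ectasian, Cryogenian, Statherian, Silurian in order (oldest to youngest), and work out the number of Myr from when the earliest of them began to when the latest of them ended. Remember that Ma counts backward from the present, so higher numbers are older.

From the excerpt: Rhyacian 2300–2050; Ectasian 1400–1200; Cryogenian 720–635; Statherian 1800–1600; Silurian 443.8–419.2 (Ma).
Larger Ma is earlier, so the oldest is Rhyacian and the youngest is Silurian; oldest to youngest: Rhyacian, Statherian, Ectasian, Cryogenian, Silurian.
Oldest start 2300 minus youngest end 419.2 gives 1880.8 Myr overall.

Rhyacian → Statherian → Ectasian → Cryogenian → Silurian; total span 1880.8 Myr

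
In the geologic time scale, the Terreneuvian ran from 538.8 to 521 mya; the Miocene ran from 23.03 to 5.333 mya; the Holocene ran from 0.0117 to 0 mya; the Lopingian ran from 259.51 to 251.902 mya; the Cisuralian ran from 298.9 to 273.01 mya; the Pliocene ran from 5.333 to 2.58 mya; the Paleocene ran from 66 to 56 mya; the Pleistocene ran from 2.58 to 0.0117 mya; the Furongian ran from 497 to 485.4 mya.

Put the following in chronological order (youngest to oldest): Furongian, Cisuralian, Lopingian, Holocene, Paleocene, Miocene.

Holocene, Miocene, Paleocene, Lopingian, Cisuralian, Furongian

Read off each span (Ma): Furongian 497–485.4; Cisuralian 298.9–273.01; Lopingian 259.51–251.902; Holocene 0.0117–0; Paleocene 66–56; Miocene 23.03–5.333.
Larger Ma is older, so oldest→youngest is Furongian, Cisuralian, Lopingian, Paleocene, Miocene, Holocene; reverse it for youngest→oldest.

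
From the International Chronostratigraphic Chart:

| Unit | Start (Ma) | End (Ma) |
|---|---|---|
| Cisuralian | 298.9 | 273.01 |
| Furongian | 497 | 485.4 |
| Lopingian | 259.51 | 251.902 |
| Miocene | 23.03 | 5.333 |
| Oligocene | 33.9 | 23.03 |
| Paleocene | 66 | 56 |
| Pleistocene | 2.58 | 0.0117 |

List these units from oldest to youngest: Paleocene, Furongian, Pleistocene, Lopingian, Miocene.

Furongian, then Lopingian, then Paleocene, then Miocene, then Pleistocene

Read off each span (Ma): Paleocene 66–56; Furongian 497–485.4; Pleistocene 2.58–0.0117; Lopingian 259.51–251.902; Miocene 23.03–5.333.
Larger Ma is older, so oldest→youngest is Furongian, Lopingian, Paleocene, Miocene, Pleistocene.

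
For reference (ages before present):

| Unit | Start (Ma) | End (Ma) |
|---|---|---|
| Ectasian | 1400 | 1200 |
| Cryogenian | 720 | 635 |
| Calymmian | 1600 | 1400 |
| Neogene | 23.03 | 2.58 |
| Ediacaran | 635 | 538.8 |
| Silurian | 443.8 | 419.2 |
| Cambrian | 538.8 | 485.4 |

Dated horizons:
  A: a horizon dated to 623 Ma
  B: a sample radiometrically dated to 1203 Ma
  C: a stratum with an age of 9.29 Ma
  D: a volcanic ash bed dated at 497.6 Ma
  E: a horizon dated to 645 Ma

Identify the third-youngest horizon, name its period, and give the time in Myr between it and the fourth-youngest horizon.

A, in the Ediacaran; 22 million years to E

Sorted youngest-first by Ma: C (9.29), D (497.6), A (623), E (645), B (1203).
The third youngest is A at 623 Ma, which lies in 635–538.8 Ma: the Ediacaran.
The fourth youngest is E at 645 Ma; separation = |623 − 645| = 22 Myr.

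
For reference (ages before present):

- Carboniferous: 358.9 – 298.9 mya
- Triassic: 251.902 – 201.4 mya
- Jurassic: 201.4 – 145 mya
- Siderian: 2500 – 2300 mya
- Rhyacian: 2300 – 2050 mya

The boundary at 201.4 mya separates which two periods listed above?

The Triassic ends at 201.4 mya and the Jurassic begins at 201.4 mya, so they share that boundary.

Triassic and Jurassic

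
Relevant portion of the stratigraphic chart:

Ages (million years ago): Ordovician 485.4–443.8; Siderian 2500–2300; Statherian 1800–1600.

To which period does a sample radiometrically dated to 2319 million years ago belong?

2319 Ma lies between 2500 and 2300 Ma, so it falls in the Siderian.

Siderian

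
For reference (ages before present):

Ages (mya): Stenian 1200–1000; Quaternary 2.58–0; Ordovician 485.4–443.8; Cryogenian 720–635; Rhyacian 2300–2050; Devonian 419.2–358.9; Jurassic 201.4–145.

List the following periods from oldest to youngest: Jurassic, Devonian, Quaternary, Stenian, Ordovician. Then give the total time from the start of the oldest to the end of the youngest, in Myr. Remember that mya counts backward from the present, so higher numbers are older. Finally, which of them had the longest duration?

From the excerpt: Jurassic 201.4–145; Devonian 419.2–358.9; Quaternary 2.58–0; Stenian 1200–1000; Ordovician 485.4–443.8 (Ma).
Larger Ma is earlier, so the oldest is Stenian and the youngest is Quaternary; oldest to youngest: Stenian, Ordovician, Devonian, Jurassic, Quaternary.
Oldest start 1200 minus youngest end 0 gives 1200 Myr overall.
Individual lengths (start − end): Ordovician 41.6; Devonian 60.3; Jurassic 56.4; Quaternary 2.58; Stenian 200. The largest is Stenian at 200 Myr.

Stenian → Ordovician → Devonian → Jurassic → Quaternary; total span 1200 Myr; longest is Stenian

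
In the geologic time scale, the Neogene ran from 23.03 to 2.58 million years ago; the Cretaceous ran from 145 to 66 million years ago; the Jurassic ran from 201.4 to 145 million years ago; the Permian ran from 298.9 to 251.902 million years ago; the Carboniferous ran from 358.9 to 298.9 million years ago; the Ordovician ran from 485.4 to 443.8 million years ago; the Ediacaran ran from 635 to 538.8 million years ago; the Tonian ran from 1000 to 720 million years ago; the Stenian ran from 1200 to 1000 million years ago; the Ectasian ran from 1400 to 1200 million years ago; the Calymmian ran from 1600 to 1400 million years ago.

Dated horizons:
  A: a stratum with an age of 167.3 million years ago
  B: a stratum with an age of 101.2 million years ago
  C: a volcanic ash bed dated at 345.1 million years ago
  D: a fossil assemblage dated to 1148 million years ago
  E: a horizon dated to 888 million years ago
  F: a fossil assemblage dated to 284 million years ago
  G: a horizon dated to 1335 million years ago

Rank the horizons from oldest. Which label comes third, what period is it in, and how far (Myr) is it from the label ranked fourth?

E, in the Tonian; 542.9 million years to C

Larger Ma means older, so oldest first: G 1335 > D 1148 > E 888 > C 345.1 > F 284 > A 167.3 > B 101.2.
Counting 3 along gives E (888 Ma); the excerpt puts that inside the Tonian, 1000–720 Ma.
Next in line is C (345.1 Ma), and 888 − 345.1 = 542.9 Myr.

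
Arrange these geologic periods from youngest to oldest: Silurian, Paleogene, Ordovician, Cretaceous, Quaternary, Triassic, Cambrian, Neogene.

Quaternary, Neogene, Paleogene, Cretaceous, Triassic, Silurian, Ordovician, Cambrian

Group by era (each group listed oldest first) — Paleozoic: Cambrian, Ordovician, Silurian; Mesozoic: Triassic, Cretaceous; Cenozoic: Paleogene, Neogene, Quaternary. The eras run Paleozoic → Mesozoic → Cenozoic. Concatenating the groups in that era order and then reversing gives youngest to oldest.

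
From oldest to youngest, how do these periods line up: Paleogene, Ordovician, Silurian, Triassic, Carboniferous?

Era membership (oldest first within each) — Paleozoic: Ordovician, Silurian, Carboniferous; Mesozoic: Triassic; Cenozoic: Paleogene. Paleozoic precedes Mesozoic, which precedes Cenozoic. Concatenating the groups in that era order gives oldest to youngest directly.

Ordovician, Silurian, Carboniferous, Triassic, Paleogene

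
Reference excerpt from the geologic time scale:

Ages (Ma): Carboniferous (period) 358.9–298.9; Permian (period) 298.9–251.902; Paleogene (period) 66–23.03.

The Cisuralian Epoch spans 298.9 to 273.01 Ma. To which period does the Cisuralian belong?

The Cisuralian (298.9–273.01 Ma) lies entirely within 298.9–251.902 Ma, the Permian Period.

Permian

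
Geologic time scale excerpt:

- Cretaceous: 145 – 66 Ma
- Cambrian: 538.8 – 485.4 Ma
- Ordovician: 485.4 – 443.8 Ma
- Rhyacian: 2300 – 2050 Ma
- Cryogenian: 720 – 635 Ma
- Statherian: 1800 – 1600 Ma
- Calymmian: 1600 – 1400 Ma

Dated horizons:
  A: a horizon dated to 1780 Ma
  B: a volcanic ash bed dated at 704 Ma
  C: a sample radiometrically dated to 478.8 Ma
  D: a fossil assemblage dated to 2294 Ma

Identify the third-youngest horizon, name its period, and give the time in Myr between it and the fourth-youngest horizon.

A, in the Statherian; 514 million years to D

Smaller Ma means younger, so youngest first: C 478.8 < B 704 < A 1780 < D 2294.
Counting 3 along gives A (1780 Ma); the excerpt puts that inside the Statherian, 1800–1600 Ma.
Next in line is D (2294 Ma), and 2294 − 1780 = 514 Myr.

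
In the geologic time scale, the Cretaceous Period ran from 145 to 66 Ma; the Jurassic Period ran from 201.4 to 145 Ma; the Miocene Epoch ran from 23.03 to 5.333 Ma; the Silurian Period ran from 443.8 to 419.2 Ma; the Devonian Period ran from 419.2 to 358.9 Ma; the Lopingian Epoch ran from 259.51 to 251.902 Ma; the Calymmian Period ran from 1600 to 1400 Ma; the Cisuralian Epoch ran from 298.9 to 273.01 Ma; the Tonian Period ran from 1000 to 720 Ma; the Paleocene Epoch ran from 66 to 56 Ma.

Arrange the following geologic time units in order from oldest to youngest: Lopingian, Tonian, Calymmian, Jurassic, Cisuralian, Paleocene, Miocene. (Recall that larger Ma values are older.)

Calymmian, Tonian, Cisuralian, Lopingian, Jurassic, Paleocene, Miocene

Sorting by start age (descending Ma, since larger Ma = older): Calymmian start 1600, Tonian start 1000, Cisuralian start 298.9, Lopingian start 259.51, Jurassic start 201.4, Paleocene start 66, Miocene start 23.03.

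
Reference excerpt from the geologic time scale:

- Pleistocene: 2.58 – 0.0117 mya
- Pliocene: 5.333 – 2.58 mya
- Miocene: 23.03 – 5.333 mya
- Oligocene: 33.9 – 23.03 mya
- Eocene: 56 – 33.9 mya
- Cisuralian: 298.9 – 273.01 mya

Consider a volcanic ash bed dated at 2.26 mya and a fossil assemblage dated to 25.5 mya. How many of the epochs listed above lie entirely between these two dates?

2

25.5 Ma sits inside the Oligocene (33.9–23.03) and 2.26 Ma inside the Pleistocene (2.58–0.0117); neither of those is wholly between the two dates.
The listed epochs lying completely between them are Miocene, Pliocene — 2 in all.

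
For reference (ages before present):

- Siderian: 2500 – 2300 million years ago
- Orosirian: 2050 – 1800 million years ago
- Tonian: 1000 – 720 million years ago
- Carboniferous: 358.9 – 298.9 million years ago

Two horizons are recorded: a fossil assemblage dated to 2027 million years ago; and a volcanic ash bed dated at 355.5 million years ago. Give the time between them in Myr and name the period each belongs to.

Elapsed time: 2027 − 355.5 = 1671.5 Myr.
2027 Ma lies within 2050–1800 Ma: Orosirian.
355.5 Ma lies within 358.9–298.9 Ma: Carboniferous.

1671.5 million years apart; the first in the Orosirian, the second in the Carboniferous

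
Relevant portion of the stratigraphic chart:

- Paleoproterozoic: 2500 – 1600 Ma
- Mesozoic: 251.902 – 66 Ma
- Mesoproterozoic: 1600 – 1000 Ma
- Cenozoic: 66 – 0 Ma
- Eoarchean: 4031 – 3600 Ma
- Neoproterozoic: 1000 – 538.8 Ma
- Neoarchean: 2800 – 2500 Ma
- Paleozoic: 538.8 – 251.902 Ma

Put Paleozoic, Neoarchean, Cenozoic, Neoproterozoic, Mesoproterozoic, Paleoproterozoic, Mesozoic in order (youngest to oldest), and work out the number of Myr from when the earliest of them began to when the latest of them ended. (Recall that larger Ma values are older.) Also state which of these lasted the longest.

Cenozoic, Mesozoic, Paleozoic, Neoproterozoic, Mesoproterozoic, Paleoproterozoic, Neoarchean; total span 2800 Myr; longest is Paleoproterozoic

Start ages (Ma): Neoarchean 2800, Paleoproterozoic 2500, Mesoproterozoic 1600, Neoproterozoic 1000, Paleozoic 538.8, Mesozoic 251.902, Cenozoic 66.
Ordered youngest to oldest: Cenozoic, Mesozoic, Paleozoic, Neoproterozoic, Mesoproterozoic, Paleoproterozoic, Neoarchean.
Span = 2800 − 0 = 2800 Myr.
Durations: Neoproterozoic 461.2, Paleoproterozoic 900, Neoarchean 300, Paleozoic 286.898, Mesoproterozoic 600, Cenozoic 66, Mesozoic 185.902 → longest is Paleoproterozoic (900 Myr).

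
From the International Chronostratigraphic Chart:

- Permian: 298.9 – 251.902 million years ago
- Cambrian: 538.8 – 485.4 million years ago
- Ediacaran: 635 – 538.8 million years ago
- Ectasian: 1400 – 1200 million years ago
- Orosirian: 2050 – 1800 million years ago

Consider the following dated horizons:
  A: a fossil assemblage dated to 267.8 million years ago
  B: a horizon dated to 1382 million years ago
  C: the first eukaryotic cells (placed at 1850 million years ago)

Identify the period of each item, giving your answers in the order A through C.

Match each age against the start–end ranges in the excerpt: A = 267.8 Ma → Permian (298.9–251.902); B = 1382 Ma → Ectasian (1400–1200); C = 1850 Ma → Orosirian (2050–1800).

A — Permian; B — Ectasian; C — Orosirian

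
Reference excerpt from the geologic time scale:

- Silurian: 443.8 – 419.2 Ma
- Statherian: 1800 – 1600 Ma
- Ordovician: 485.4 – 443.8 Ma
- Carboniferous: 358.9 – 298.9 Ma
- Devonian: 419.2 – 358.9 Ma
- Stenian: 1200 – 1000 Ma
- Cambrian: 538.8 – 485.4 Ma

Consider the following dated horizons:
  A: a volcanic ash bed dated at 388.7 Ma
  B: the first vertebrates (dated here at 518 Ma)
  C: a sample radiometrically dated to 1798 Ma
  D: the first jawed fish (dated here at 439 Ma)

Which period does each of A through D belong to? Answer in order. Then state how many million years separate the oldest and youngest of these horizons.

A — Devonian; B — Cambrian; C — Statherian; D — Silurian; span 1409.3 million years

A: 388.7 Ma lies in 419.2–358.9 Ma, so Devonian.
B: 518 Ma lies in 538.8–485.4 Ma, so Cambrian.
C: 1798 Ma lies in 1800–1600 Ma, so Statherian.
D: 439 Ma lies in 443.8–419.2 Ma, so Silurian.
Oldest = 1798 Ma, youngest = 388.7 Ma → span 1409.3 Myr.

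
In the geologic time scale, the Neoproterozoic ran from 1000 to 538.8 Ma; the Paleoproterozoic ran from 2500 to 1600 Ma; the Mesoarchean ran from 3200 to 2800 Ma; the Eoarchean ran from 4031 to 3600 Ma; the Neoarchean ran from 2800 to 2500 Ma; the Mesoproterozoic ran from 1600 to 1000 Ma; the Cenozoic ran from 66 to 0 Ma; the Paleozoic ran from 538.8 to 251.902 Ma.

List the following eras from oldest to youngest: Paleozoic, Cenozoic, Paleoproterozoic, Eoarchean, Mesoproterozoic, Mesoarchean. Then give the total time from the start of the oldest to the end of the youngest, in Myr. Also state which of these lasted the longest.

From the excerpt: Paleozoic 538.8–251.902; Cenozoic 66–0; Paleoproterozoic 2500–1600; Eoarchean 4031–3600; Mesoproterozoic 1600–1000; Mesoarchean 3200–2800 (Ma).
Larger Ma is earlier, so the oldest is Eoarchean and the youngest is Cenozoic; oldest to youngest: Eoarchean, Mesoarchean, Paleoproterozoic, Mesoproterozoic, Paleozoic, Cenozoic.
Oldest start 4031 minus youngest end 0 gives 4031 Myr overall.
Individual lengths (start − end): Eoarchean 431; Mesoarchean 400; Paleoproterozoic 900; Cenozoic 66; Paleozoic 286.898; Mesoproterozoic 600. The largest is Paleoproterozoic at 900 Myr.

Eoarchean → Mesoarchean → Paleoproterozoic → Mesoproterozoic → Paleozoic → Cenozoic; total span 4031 Myr; longest is Paleoproterozoic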